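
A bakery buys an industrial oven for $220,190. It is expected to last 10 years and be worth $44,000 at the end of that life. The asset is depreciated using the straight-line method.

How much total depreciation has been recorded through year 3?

$52,857

Depreciable base = $220,190 − $44,000 = $176,190.
Annual expense = $176,190 / 10 = $17,619.
End of year 1: book value $202,571.
End of year 2: book value $184,952.
End of year 3: book value $167,333.
Accumulated through year 3 = $220,190 − $167,333 = $52,857.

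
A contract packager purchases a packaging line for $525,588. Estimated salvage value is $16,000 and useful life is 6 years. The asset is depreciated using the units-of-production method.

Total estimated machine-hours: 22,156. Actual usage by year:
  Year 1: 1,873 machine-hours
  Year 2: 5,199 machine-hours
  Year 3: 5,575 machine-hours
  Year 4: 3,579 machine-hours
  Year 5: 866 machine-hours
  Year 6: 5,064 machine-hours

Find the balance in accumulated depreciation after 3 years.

$290,881

Depreciable base = $525,588 − $16,000 = $509,588.
Rate = $509,588 / 22,156 machine-hours = $23 per machine-hour.
Year 1: 1,873 × $23 = $43,079. Book value $482,509.
Year 2: 5,199 × $23 = $119,577. Book value $362,932.
Year 3: 5,575 × $23 = $128,225. Book value $234,707.
Accumulated through year 3 = $525,588 − $234,707 = $290,881.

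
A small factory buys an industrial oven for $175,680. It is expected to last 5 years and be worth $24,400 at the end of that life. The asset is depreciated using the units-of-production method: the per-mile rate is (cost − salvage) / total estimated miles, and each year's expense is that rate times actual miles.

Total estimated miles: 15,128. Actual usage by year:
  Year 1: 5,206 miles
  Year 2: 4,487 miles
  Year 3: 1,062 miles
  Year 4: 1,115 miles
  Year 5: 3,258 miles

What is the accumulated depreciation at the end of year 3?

$107,550

Depreciable base = $175,680 − $24,400 = $151,280.
Rate = $151,280 / 15,128 miles = $10 per mile.
Year 1: 5,206 × $10 = $52,060. Book value $123,620.
Year 2: 4,487 × $10 = $44,870. Book value $78,750.
Year 3: 1,062 × $10 = $10,620. Book value $68,130.
Accumulated through year 3 = $175,680 − $68,130 = $107,550.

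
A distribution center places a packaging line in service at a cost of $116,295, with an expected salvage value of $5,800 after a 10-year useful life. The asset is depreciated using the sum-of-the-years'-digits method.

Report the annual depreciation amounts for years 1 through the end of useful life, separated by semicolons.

$20,090; $18,081; $16,072; $14,063; $12,054; $10,045; $8,036; $6,027; $4,018; $2,009

Depreciable base = $116,295 − $5,800 = $110,495.
Sum of the years' digits = 10+9+8+7+6+5+4+3+2+1 = 55.
Year 1: $110,495 × 10/55 = $20,090. Book value $96,205.
Year 2: $110,495 × 9/55 = $18,081. Book value $78,124.
Year 3: $110,495 × 8/55 = $16,072. Book value $62,052.
Year 4: $110,495 × 7/55 = $14,063. Book value $47,989.
Year 5: $110,495 × 6/55 = $12,054. Book value $35,935.
Year 6: $110,495 × 5/55 = $10,045. Book value $25,890.
Year 7: $110,495 × 4/55 = $8,036. Book value $17,854.
Year 8: $110,495 × 3/55 = $6,027. Book value $11,827.
Year 9: $110,495 × 2/55 = $4,018. Book value $7,809.
Year 10: $110,495 × 1/55 = $2,009. Book value $5,800.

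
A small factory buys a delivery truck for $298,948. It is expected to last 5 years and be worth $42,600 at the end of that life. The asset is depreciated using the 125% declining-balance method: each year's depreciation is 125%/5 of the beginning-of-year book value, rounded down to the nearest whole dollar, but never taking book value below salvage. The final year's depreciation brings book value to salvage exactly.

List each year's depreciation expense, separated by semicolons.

Depreciable base = $298,948 − $42,600 = $256,348.
Year 1: ⌊$298,948 × 125%/5⌋ = $74,737. Book value $224,211.
Year 2: ⌊$224,211 × 125%/5⌋ = $56,052. Book value $168,159.
Year 3: ⌊$168,159 × 125%/5⌋ = $42,039. Book value $126,120.
Year 4: ⌊$126,120 × 125%/5⌋ = $31,530. Book value $94,590.
Year 5 (final): $94,590 − $42,600 = $51,990. Book value $42,600.

$74,737; $56,052; $42,039; $31,530; $51,990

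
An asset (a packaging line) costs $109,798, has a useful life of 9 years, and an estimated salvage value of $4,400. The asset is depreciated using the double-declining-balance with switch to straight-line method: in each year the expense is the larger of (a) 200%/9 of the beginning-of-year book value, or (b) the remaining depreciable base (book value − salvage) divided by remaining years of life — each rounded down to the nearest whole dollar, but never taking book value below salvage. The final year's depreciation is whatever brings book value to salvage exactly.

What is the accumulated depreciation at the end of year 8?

Depreciable base = $109,798 − $4,400 = $105,398.
Year 1: DB = ⌊$109,798 × 200%/9⌋ = $24,399; SL = ⌊$105,398/9⌋ = $11,710 → take DB $24,399. Book value $85,399.
Year 2: DB = ⌊$85,399 × 200%/9⌋ = $18,977; SL = ⌊$80,999/8⌋ = $10,124 → take DB $18,977. Book value $66,422.
Year 3: DB = ⌊$66,422 × 200%/9⌋ = $14,760; SL = ⌊$62,022/7⌋ = $8,860 → take DB $14,760. Book value $51,662.
Year 4: DB = ⌊$51,662 × 200%/9⌋ = $11,480; SL = ⌊$47,262/6⌋ = $7,877 → take DB $11,480. Book value $40,182.
Year 5: DB = ⌊$40,182 × 200%/9⌋ = $8,929; SL = ⌊$35,782/5⌋ = $7,156 → take DB $8,929. Book value $31,253.
Year 6: DB = ⌊$31,253 × 200%/9⌋ = $6,945; SL = ⌊$26,853/4⌋ = $6,713 → take DB $6,945. Book value $24,308.
Year 7: DB = ⌊$24,308 × 200%/9⌋ = $5,401; SL = ⌊$19,908/3⌋ = $6,636 → take SL $6,636. Book value $17,672.
Year 8: DB = ⌊$17,672 × 200%/9⌋ = $3,927; SL = ⌊$13,272/2⌋ = $6,636 → take SL $6,636. Book value $11,036.
Accumulated through year 8 = $109,798 − $11,036 = $98,762.

$98,762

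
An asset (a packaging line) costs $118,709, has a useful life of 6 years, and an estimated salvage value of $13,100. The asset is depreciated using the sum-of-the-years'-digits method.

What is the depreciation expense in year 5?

$10,058

Depreciable base = $118,709 − $13,100 = $105,609.
Sum of the years' digits = 6+5+4+3+2+1 = 21.
Year 1: $105,609 × 6/21 = $30,174. Book value $88,535.
Year 2: $105,609 × 5/21 = $25,145. Book value $63,390.
Year 3: $105,609 × 4/21 = $20,116. Book value $43,274.
Year 4: $105,609 × 3/21 = $15,087. Book value $28,187.
Year 5: $105,609 × 2/21 = $10,058. Book value $18,129.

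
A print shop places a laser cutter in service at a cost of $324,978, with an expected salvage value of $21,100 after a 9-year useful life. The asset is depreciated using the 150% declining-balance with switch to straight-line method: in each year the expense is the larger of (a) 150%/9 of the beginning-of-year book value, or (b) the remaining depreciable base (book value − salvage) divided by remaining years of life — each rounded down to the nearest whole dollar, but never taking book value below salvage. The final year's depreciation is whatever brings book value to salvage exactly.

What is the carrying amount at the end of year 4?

Depreciable base = $324,978 − $21,100 = $303,878.
Year 1: DB = ⌊$324,978 × 150%/9⌋ = $54,163; SL = ⌊$303,878/9⌋ = $33,764 → take DB $54,163. Book value $270,815.
Year 2: DB = ⌊$270,815 × 150%/9⌋ = $45,135; SL = ⌊$249,715/8⌋ = $31,214 → take DB $45,135. Book value $225,680.
Year 3: DB = ⌊$225,680 × 150%/9⌋ = $37,613; SL = ⌊$204,580/7⌋ = $29,225 → take DB $37,613. Book value $188,067.
Year 4: DB = ⌊$188,067 × 150%/9⌋ = $31,344; SL = ⌊$166,967/6⌋ = $27,827 → take DB $31,344. Book value $156,723.

$156,723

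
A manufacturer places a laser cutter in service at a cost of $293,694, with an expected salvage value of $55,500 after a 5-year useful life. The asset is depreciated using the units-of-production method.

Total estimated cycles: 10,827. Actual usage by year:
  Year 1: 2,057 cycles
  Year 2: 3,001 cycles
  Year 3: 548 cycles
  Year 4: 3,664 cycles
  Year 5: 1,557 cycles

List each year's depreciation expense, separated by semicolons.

Depreciable base = $293,694 − $55,500 = $238,194.
Rate = $238,194 / 10,827 cycles = $22 per cycle.
Year 1: 2,057 × $22 = $45,254. Book value $248,440.
Year 2: 3,001 × $22 = $66,022. Book value $182,418.
Year 3: 548 × $22 = $12,056. Book value $170,362.
Year 4: 3,664 × $22 = $80,608. Book value $89,754.
Year 5: 1,557 × $22 = $34,254. Book value $55,500.

$45,254; $66,022; $12,056; $80,608; $34,254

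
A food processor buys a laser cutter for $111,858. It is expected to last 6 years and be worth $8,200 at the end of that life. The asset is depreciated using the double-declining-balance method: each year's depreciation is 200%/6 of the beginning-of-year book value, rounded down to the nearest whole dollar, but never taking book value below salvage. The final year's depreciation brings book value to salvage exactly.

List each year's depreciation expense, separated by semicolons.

Depreciable base = $111,858 − $8,200 = $103,658.
Year 1: ⌊$111,858 × 200%/6⌋ = $37,286. Book value $74,572.
Year 2: ⌊$74,572 × 200%/6⌋ = $24,857. Book value $49,715.
Year 3: ⌊$49,715 × 200%/6⌋ = $16,571. Book value $33,144.
Year 4: ⌊$33,144 × 200%/6⌋ = $11,048. Book value $22,096.
Year 5: ⌊$22,096 × 200%/6⌋ = $7,365. Book value $14,731.
Year 6 (final): $14,731 − $8,200 = $6,531. Book value $8,200.

$37,286; $24,857; $16,571; $11,048; $7,365; $6,531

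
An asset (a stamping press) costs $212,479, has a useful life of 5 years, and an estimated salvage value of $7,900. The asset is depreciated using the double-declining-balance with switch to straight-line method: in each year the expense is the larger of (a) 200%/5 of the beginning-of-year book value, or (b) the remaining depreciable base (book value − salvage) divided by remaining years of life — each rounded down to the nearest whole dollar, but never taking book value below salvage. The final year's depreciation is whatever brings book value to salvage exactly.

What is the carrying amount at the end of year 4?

Depreciable base = $212,479 − $7,900 = $204,579.
Year 1: DB = ⌊$212,479 × 200%/5⌋ = $84,991; SL = ⌊$204,579/5⌋ = $40,915 → take DB $84,991. Book value $127,488.
Year 2: DB = ⌊$127,488 × 200%/5⌋ = $50,995; SL = ⌊$119,588/4⌋ = $29,897 → take DB $50,995. Book value $76,493.
Year 3: DB = ⌊$76,493 × 200%/5⌋ = $30,597; SL = ⌊$68,593/3⌋ = $22,864 → take DB $30,597. Book value $45,896.
Year 4: DB = ⌊$45,896 × 200%/5⌋ = $18,358; SL = ⌊$37,996/2⌋ = $18,998 → take SL $18,998. Book value $26,898.

$26,898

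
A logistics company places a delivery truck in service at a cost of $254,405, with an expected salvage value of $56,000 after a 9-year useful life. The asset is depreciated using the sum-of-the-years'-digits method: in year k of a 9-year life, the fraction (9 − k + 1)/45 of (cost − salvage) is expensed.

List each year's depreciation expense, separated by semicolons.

Depreciable base = $254,405 − $56,000 = $198,405.
Sum of the years' digits = 9+8+7+6+5+4+3+2+1 = 45.
Year 1: $198,405 × 9/45 = $39,681. Book value $214,724.
Year 2: $198,405 × 8/45 = $35,272. Book value $179,452.
Year 3: $198,405 × 7/45 = $30,863. Book value $148,589.
Year 4: $198,405 × 6/45 = $26,454. Book value $122,135.
Year 5: $198,405 × 5/45 = $22,045. Book value $100,090.
Year 6: $198,405 × 4/45 = $17,636. Book value $82,454.
Year 7: $198,405 × 3/45 = $13,227. Book value $69,227.
Year 8: $198,405 × 2/45 = $8,818. Book value $60,409.
Year 9: $198,405 × 1/45 = $4,409. Book value $56,000.

$39,681; $35,272; $30,863; $26,454; $22,045; $17,636; $13,227; $8,818; $4,409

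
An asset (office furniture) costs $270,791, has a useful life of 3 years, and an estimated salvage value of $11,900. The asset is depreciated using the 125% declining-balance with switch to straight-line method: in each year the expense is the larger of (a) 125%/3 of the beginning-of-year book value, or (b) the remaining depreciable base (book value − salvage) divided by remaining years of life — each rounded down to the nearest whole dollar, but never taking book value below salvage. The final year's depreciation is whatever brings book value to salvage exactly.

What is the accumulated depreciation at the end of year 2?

Depreciable base = $270,791 − $11,900 = $258,891.
Year 1: DB = ⌊$270,791 × 125%/3⌋ = $112,829; SL = ⌊$258,891/3⌋ = $86,297 → take DB $112,829. Book value $157,962.
Year 2: DB = ⌊$157,962 × 125%/3⌋ = $65,817; SL = ⌊$146,062/2⌋ = $73,031 → take SL $73,031. Book value $84,931.
Accumulated through year 2 = $270,791 − $84,931 = $185,860.

$185,860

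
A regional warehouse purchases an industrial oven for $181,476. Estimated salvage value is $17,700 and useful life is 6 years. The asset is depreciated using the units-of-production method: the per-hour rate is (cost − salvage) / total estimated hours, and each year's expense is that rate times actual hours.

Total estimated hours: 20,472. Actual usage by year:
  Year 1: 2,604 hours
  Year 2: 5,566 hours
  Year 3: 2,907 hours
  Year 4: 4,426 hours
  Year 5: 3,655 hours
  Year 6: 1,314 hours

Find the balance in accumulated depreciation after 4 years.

$124,024

Depreciable base = $181,476 − $17,700 = $163,776.
Rate = $163,776 / 20,472 hours = $8 per hour.
Year 1: 2,604 × $8 = $20,832. Book value $160,644.
Year 2: 5,566 × $8 = $44,528. Book value $116,116.
Year 3: 2,907 × $8 = $23,256. Book value $92,860.
Year 4: 4,426 × $8 = $35,408. Book value $57,452.
Accumulated through year 4 = $181,476 − $57,452 = $124,024.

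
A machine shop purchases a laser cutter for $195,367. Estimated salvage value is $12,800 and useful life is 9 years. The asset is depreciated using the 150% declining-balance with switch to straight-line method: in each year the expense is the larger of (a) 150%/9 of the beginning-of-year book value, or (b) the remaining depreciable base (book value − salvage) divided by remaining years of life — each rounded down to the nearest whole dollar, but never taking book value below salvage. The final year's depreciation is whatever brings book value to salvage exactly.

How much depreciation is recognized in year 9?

$16,284

Depreciable base = $195,367 − $12,800 = $182,567.
Year 1: DB = ⌊$195,367 × 150%/9⌋ = $32,561; SL = ⌊$182,567/9⌋ = $20,285 → take DB $32,561. Book value $162,806.
Year 2: DB = ⌊$162,806 × 150%/9⌋ = $27,134; SL = ⌊$150,006/8⌋ = $18,750 → take DB $27,134. Book value $135,672.
Year 3: DB = ⌊$135,672 × 150%/9⌋ = $22,612; SL = ⌊$122,872/7⌋ = $17,553 → take DB $22,612. Book value $113,060.
Year 4: DB = ⌊$113,060 × 150%/9⌋ = $18,843; SL = ⌊$100,260/6⌋ = $16,710 → take DB $18,843. Book value $94,217.
Year 5: DB = ⌊$94,217 × 150%/9⌋ = $15,702; SL = ⌊$81,417/5⌋ = $16,283 → take SL $16,283. Book value $77,934.
Year 6: DB = ⌊$77,934 × 150%/9⌋ = $12,989; SL = ⌊$65,134/4⌋ = $16,283 → take SL $16,283. Book value $61,651.
Year 7: DB = ⌊$61,651 × 150%/9⌋ = $10,275; SL = ⌊$48,851/3⌋ = $16,283 → take SL $16,283. Book value $45,368.
Year 8: DB = ⌊$45,368 × 150%/9⌋ = $7,561; SL = ⌊$32,568/2⌋ = $16,284 → take SL $16,284. Book value $29,084.
Year 9 (final): $29,084 − $12,800 = $16,284. Book value $12,800.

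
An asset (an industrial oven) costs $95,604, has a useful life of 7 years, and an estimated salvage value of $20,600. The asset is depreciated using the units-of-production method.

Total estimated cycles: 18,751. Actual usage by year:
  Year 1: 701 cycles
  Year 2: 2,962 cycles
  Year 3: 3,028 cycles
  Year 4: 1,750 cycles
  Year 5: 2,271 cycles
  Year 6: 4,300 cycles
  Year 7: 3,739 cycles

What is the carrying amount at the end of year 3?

Depreciable base = $95,604 − $20,600 = $75,004.
Rate = $75,004 / 18,751 cycles = $4 per cycle.
Year 1: 701 × $4 = $2,804. Book value $92,800.
Year 2: 2,962 × $4 = $11,848. Book value $80,952.
Year 3: 3,028 × $4 = $12,112. Book value $68,840.

$68,840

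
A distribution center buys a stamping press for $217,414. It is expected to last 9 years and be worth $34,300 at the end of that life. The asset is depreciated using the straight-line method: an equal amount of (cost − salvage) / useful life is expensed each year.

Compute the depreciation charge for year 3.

Depreciable base = $217,414 − $34,300 = $183,114.
Annual expense = $183,114 / 9 = $20,346.

$20,346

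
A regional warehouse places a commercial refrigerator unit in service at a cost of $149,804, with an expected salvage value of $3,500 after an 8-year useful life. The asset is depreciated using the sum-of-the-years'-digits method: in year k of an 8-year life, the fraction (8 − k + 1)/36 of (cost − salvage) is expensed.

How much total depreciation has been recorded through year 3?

$85,344

Depreciable base = $149,804 − $3,500 = $146,304.
Sum of the years' digits = 8+7+6+5+4+3+2+1 = 36.
Year 1: $146,304 × 8/36 = $32,512. Book value $117,292.
Year 2: $146,304 × 7/36 = $28,448. Book value $88,844.
Year 3: $146,304 × 6/36 = $24,384. Book value $64,460.
Accumulated through year 3 = $149,804 − $64,460 = $85,344.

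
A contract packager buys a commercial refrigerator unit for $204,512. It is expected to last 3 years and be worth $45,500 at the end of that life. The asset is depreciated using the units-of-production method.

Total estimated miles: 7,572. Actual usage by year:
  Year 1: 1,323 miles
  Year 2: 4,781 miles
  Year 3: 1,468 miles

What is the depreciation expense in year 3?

$30,828

Depreciable base = $204,512 − $45,500 = $159,012.
Rate = $159,012 / 7,572 miles = $21 per mile.
Year 1: 1,323 × $21 = $27,783. Book value $176,729.
Year 2: 4,781 × $21 = $100,401. Book value $76,328.
Year 3: 1,468 × $21 = $30,828. Book value $45,500.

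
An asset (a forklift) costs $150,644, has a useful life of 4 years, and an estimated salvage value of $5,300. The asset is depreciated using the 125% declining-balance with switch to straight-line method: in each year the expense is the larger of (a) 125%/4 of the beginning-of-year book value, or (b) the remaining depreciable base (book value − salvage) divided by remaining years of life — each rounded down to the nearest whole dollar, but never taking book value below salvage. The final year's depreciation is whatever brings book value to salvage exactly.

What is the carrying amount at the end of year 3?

$38,056

Depreciable base = $150,644 − $5,300 = $145,344.
Year 1: DB = ⌊$150,644 × 125%/4⌋ = $47,076; SL = ⌊$145,344/4⌋ = $36,336 → take DB $47,076. Book value $103,568.
Year 2: DB = ⌊$103,568 × 125%/4⌋ = $32,365; SL = ⌊$98,268/3⌋ = $32,756 → take SL $32,756. Book value $70,812.
Year 3: DB = ⌊$70,812 × 125%/4⌋ = $22,128; SL = ⌊$65,512/2⌋ = $32,756 → take SL $32,756. Book value $38,056.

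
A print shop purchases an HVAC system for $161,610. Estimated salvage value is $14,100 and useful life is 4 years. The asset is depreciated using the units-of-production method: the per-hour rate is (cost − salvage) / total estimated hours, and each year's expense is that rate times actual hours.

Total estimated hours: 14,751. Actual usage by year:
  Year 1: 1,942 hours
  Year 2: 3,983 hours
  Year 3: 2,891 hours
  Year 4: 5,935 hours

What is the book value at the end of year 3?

Depreciable base = $161,610 − $14,100 = $147,510.
Rate = $147,510 / 14,751 hours = $10 per hour.
Year 1: 1,942 × $10 = $19,420. Book value $142,190.
Year 2: 3,983 × $10 = $39,830. Book value $102,360.
Year 3: 2,891 × $10 = $28,910. Book value $73,450.

$73,450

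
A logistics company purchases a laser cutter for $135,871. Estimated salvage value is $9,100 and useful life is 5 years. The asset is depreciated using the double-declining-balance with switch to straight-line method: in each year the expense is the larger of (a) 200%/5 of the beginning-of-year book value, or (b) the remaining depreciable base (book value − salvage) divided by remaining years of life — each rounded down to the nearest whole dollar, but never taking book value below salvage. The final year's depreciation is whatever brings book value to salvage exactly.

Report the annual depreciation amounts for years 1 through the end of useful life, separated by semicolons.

$54,348; $32,609; $19,565; $11,739; $8,510

Depreciable base = $135,871 − $9,100 = $126,771.
Year 1: DB = ⌊$135,871 × 200%/5⌋ = $54,348; SL = ⌊$126,771/5⌋ = $25,354 → take DB $54,348. Book value $81,523.
Year 2: DB = ⌊$81,523 × 200%/5⌋ = $32,609; SL = ⌊$72,423/4⌋ = $18,105 → take DB $32,609. Book value $48,914.
Year 3: DB = ⌊$48,914 × 200%/5⌋ = $19,565; SL = ⌊$39,814/3⌋ = $13,271 → take DB $19,565. Book value $29,349.
Year 4: DB = ⌊$29,349 × 200%/5⌋ = $11,739; SL = ⌊$20,249/2⌋ = $10,124 → take DB $11,739. Book value $17,610.
Year 5 (final): $17,610 − $9,100 = $8,510. Book value $9,100.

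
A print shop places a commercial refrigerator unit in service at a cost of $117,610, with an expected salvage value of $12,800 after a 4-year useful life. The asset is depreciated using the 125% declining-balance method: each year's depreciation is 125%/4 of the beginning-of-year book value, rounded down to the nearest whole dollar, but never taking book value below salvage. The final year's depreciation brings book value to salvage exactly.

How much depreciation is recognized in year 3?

Depreciable base = $117,610 − $12,800 = $104,810.
Year 1: ⌊$117,610 × 125%/4⌋ = $36,753. Book value $80,857.
Year 2: ⌊$80,857 × 125%/4⌋ = $25,267. Book value $55,590.
Year 3: ⌊$55,590 × 125%/4⌋ = $17,371. Book value $38,219.

$17,371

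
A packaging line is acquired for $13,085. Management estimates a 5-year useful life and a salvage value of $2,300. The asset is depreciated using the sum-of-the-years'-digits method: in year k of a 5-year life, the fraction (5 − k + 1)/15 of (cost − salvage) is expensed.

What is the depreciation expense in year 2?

Depreciable base = $13,085 − $2,300 = $10,785.
Sum of the years' digits = 5+4+3+2+1 = 15.
Year 1: $10,785 × 5/15 = $3,595. Book value $9,490.
Year 2: $10,785 × 4/15 = $2,876. Book value $6,614.

$2,876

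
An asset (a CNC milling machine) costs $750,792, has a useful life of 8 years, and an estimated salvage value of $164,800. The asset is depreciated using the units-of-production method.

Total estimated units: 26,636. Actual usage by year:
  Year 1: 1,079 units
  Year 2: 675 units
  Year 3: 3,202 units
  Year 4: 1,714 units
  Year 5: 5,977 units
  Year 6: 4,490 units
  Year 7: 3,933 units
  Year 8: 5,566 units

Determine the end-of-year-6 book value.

Depreciable base = $750,792 − $164,800 = $585,992.
Rate = $585,992 / 26,636 units = $22 per unit.
Year 1: 1,079 × $22 = $23,738. Book value $727,054.
Year 2: 675 × $22 = $14,850. Book value $712,204.
Year 3: 3,202 × $22 = $70,444. Book value $641,760.
Year 4: 1,714 × $22 = $37,708. Book value $604,052.
Year 5: 5,977 × $22 = $131,494. Book value $472,558.
Year 6: 4,490 × $22 = $98,780. Book value $373,778.

$373,778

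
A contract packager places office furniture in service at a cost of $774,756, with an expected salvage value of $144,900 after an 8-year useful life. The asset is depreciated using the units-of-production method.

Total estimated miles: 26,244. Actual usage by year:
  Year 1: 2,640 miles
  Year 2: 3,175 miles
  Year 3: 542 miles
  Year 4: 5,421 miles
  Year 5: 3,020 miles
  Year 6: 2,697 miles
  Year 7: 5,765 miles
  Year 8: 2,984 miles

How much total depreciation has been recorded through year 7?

$558,240

Depreciable base = $774,756 − $144,900 = $629,856.
Rate = $629,856 / 26,244 miles = $24 per mile.
Year 1: 2,640 × $24 = $63,360. Book value $711,396.
Year 2: 3,175 × $24 = $76,200. Book value $635,196.
Year 3: 542 × $24 = $13,008. Book value $622,188.
Year 4: 5,421 × $24 = $130,104. Book value $492,084.
Year 5: 3,020 × $24 = $72,480. Book value $419,604.
Year 6: 2,697 × $24 = $64,728. Book value $354,876.
Year 7: 5,765 × $24 = $138,360. Book value $216,516.
Accumulated through year 7 = $774,756 − $216,516 = $558,240.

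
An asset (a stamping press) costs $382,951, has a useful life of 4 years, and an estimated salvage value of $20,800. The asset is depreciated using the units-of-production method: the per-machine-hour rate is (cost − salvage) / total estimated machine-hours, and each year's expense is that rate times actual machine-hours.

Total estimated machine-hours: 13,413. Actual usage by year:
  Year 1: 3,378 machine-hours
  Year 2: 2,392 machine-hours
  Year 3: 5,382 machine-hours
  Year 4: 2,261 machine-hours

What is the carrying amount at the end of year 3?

Depreciable base = $382,951 − $20,800 = $362,151.
Rate = $362,151 / 13,413 machine-hours = $27 per machine-hour.
Year 1: 3,378 × $27 = $91,206. Book value $291,745.
Year 2: 2,392 × $27 = $64,584. Book value $227,161.
Year 3: 5,382 × $27 = $145,314. Book value $81,847.

$81,847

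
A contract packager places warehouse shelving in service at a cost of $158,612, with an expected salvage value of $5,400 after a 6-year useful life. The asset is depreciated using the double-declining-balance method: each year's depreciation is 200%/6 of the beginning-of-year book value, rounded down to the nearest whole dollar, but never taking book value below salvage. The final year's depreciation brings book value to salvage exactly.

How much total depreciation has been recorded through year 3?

$111,615

Depreciable base = $158,612 − $5,400 = $153,212.
Year 1: ⌊$158,612 × 200%/6⌋ = $52,870. Book value $105,742.
Year 2: ⌊$105,742 × 200%/6⌋ = $35,247. Book value $70,495.
Year 3: ⌊$70,495 × 200%/6⌋ = $23,498. Book value $46,997.
Accumulated through year 3 = $158,612 − $46,997 = $111,615.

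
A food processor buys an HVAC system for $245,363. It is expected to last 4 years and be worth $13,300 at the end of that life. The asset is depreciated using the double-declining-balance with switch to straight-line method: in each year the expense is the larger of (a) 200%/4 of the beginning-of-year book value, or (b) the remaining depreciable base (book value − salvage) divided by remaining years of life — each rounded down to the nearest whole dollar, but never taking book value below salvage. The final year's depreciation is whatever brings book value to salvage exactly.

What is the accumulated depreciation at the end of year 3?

$214,692

Depreciable base = $245,363 − $13,300 = $232,063.
Year 1: DB = ⌊$245,363 × 200%/4⌋ = $122,681; SL = ⌊$232,063/4⌋ = $58,015 → take DB $122,681. Book value $122,682.
Year 2: DB = ⌊$122,682 × 200%/4⌋ = $61,341; SL = ⌊$109,382/3⌋ = $36,460 → take DB $61,341. Book value $61,341.
Year 3: DB = ⌊$61,341 × 200%/4⌋ = $30,670; SL = ⌊$48,041/2⌋ = $24,020 → take DB $30,670. Book value $30,671.
Accumulated through year 3 = $245,363 − $30,671 = $214,692.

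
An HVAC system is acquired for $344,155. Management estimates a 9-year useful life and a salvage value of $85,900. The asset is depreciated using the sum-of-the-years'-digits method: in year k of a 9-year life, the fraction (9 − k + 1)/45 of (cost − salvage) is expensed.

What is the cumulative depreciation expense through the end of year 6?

Depreciable base = $344,155 − $85,900 = $258,255.
Sum of the years' digits = 9+8+7+6+5+4+3+2+1 = 45.
Year 1: $258,255 × 9/45 = $51,651. Book value $292,504.
Year 2: $258,255 × 8/45 = $45,912. Book value $246,592.
Year 3: $258,255 × 7/45 = $40,173. Book value $206,419.
Year 4: $258,255 × 6/45 = $34,434. Book value $171,985.
Year 5: $258,255 × 5/45 = $28,695. Book value $143,290.
Year 6: $258,255 × 4/45 = $22,956. Book value $120,334.
Accumulated through year 6 = $344,155 − $120,334 = $223,821.

$223,821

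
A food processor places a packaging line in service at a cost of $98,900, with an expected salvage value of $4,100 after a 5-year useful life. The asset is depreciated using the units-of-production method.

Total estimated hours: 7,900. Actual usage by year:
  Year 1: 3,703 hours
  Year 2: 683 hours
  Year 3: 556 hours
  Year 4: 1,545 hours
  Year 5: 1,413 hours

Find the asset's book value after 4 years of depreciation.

$21,056

Depreciable base = $98,900 − $4,100 = $94,800.
Rate = $94,800 / 7,900 hours = $12 per hour.
Year 1: 3,703 × $12 = $44,436. Book value $54,464.
Year 2: 683 × $12 = $8,196. Book value $46,268.
Year 3: 556 × $12 = $6,672. Book value $39,596.
Year 4: 1,545 × $12 = $18,540. Book value $21,056.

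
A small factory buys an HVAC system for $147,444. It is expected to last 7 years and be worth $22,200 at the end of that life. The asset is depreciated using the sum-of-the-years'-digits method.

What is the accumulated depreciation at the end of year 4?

$98,406

Depreciable base = $147,444 − $22,200 = $125,244.
Sum of the years' digits = 7+6+5+4+3+2+1 = 28.
Year 1: $125,244 × 7/28 = $31,311. Book value $116,133.
Year 2: $125,244 × 6/28 = $26,838. Book value $89,295.
Year 3: $125,244 × 5/28 = $22,365. Book value $66,930.
Year 4: $125,244 × 4/28 = $17,892. Book value $49,038.
Accumulated through year 4 = $147,444 − $49,038 = $98,406.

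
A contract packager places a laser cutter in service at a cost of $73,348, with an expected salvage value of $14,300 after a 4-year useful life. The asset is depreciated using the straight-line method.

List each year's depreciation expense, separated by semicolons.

Depreciable base = $73,348 − $14,300 = $59,048.
Annual expense = $59,048 / 4 = $14,762.
End of year 1: book value $58,586.
End of year 2: book value $43,824.
End of year 3: book value $29,062.
End of year 4: book value $14,300.

$14,762; $14,762; $14,762; $14,762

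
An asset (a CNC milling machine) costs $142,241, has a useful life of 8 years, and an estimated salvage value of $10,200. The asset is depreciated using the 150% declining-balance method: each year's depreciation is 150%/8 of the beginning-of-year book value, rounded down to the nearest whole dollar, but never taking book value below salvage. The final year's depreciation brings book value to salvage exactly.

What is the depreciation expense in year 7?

Depreciable base = $142,241 − $10,200 = $132,041.
Year 1: ⌊$142,241 × 150%/8⌋ = $26,670. Book value $115,571.
Year 2: ⌊$115,571 × 150%/8⌋ = $21,669. Book value $93,902.
Year 3: ⌊$93,902 × 150%/8⌋ = $17,606. Book value $76,296.
Year 4: ⌊$76,296 × 150%/8⌋ = $14,305. Book value $61,991.
Year 5: ⌊$61,991 × 150%/8⌋ = $11,623. Book value $50,368.
Year 6: ⌊$50,368 × 150%/8⌋ = $9,444. Book value $40,924.
Year 7: ⌊$40,924 × 150%/8⌋ = $7,673. Book value $33,251.

$7,673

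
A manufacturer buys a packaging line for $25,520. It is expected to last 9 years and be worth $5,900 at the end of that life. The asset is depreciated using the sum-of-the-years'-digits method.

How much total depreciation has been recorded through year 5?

Depreciable base = $25,520 − $5,900 = $19,620.
Sum of the years' digits = 9+8+7+6+5+4+3+2+1 = 45.
Year 1: $19,620 × 9/45 = $3,924. Book value $21,596.
Year 2: $19,620 × 8/45 = $3,488. Book value $18,108.
Year 3: $19,620 × 7/45 = $3,052. Book value $15,056.
Year 4: $19,620 × 6/45 = $2,616. Book value $12,440.
Year 5: $19,620 × 5/45 = $2,180. Book value $10,260.
Accumulated through year 5 = $25,520 − $10,260 = $15,260.

$15,260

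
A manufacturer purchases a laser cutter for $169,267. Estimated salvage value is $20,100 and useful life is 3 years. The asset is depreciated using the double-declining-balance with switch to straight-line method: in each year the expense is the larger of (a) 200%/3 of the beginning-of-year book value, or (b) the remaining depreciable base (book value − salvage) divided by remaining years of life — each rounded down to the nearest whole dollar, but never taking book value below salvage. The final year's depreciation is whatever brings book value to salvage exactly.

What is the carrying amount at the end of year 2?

Depreciable base = $169,267 − $20,100 = $149,167.
Year 1: DB = ⌊$169,267 × 200%/3⌋ = $112,844; SL = ⌊$149,167/3⌋ = $49,722 → take DB $112,844. Book value $56,423.
Year 2: DB = ⌊$56,423 × 200%/3⌋ = $37,615; SL = ⌊$36,323/2⌋ = $18,161 → take DB $37,615, capped at $36,323. Book value $20,100.

$20,100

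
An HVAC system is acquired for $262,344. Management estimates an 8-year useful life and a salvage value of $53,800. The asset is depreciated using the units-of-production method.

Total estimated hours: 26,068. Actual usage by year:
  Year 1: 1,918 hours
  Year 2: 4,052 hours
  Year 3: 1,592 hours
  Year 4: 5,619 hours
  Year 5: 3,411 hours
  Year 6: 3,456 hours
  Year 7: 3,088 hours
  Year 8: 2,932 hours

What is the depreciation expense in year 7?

Depreciable base = $262,344 − $53,800 = $208,544.
Rate = $208,544 / 26,068 hours = $8 per hour.
Year 1: 1,918 × $8 = $15,344. Book value $247,000.
Year 2: 4,052 × $8 = $32,416. Book value $214,584.
Year 3: 1,592 × $8 = $12,736. Book value $201,848.
Year 4: 5,619 × $8 = $44,952. Book value $156,896.
Year 5: 3,411 × $8 = $27,288. Book value $129,608.
Year 6: 3,456 × $8 = $27,648. Book value $101,960.
Year 7: 3,088 × $8 = $24,704. Book value $77,256.

$24,704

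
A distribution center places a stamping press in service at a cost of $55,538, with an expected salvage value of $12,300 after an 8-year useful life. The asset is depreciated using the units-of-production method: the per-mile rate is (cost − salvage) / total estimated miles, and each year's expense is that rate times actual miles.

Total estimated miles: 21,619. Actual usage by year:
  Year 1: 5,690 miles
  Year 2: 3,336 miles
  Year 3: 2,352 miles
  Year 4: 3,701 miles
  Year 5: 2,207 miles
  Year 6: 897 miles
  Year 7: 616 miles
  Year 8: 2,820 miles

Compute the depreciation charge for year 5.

$4,414

Depreciable base = $55,538 − $12,300 = $43,238.
Rate = $43,238 / 21,619 miles = $2 per mile.
Year 1: 5,690 × $2 = $11,380. Book value $44,158.
Year 2: 3,336 × $2 = $6,672. Book value $37,486.
Year 3: 2,352 × $2 = $4,704. Book value $32,782.
Year 4: 3,701 × $2 = $7,402. Book value $25,380.
Year 5: 2,207 × $2 = $4,414. Book value $20,966.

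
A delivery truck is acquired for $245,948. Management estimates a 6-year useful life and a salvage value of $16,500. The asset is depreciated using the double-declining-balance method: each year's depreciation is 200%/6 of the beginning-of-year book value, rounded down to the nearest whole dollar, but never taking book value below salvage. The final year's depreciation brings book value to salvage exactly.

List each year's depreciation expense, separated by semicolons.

Depreciable base = $245,948 − $16,500 = $229,448.
Year 1: ⌊$245,948 × 200%/6⌋ = $81,982. Book value $163,966.
Year 2: ⌊$163,966 × 200%/6⌋ = $54,655. Book value $109,311.
Year 3: ⌊$109,311 × 200%/6⌋ = $36,437. Book value $72,874.
Year 4: ⌊$72,874 × 200%/6⌋ = $24,291. Book value $48,583.
Year 5: ⌊$48,583 × 200%/6⌋ = $16,194. Book value $32,389.
Year 6 (final): $32,389 − $16,500 = $15,889. Book value $16,500.

$81,982; $54,655; $36,437; $24,291; $16,194; $15,889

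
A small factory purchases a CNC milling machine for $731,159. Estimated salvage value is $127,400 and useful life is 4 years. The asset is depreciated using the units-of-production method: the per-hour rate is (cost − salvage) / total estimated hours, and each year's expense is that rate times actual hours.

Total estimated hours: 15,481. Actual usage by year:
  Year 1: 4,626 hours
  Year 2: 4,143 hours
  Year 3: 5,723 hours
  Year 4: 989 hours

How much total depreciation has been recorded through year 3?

$565,188

Depreciable base = $731,159 − $127,400 = $603,759.
Rate = $603,759 / 15,481 hours = $39 per hour.
Year 1: 4,626 × $39 = $180,414. Book value $550,745.
Year 2: 4,143 × $39 = $161,577. Book value $389,168.
Year 3: 5,723 × $39 = $223,197. Book value $165,971.
Accumulated through year 3 = $731,159 − $165,971 = $565,188.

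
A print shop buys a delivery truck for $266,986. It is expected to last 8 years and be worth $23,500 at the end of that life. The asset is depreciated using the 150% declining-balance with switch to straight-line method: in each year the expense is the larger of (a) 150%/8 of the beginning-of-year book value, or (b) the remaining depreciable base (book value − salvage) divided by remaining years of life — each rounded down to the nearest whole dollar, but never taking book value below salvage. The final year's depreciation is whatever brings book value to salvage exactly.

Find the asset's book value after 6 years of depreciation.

Depreciable base = $266,986 − $23,500 = $243,486.
Year 1: DB = ⌊$266,986 × 150%/8⌋ = $50,059; SL = ⌊$243,486/8⌋ = $30,435 → take DB $50,059. Book value $216,927.
Year 2: DB = ⌊$216,927 × 150%/8⌋ = $40,673; SL = ⌊$193,427/7⌋ = $27,632 → take DB $40,673. Book value $176,254.
Year 3: DB = ⌊$176,254 × 150%/8⌋ = $33,047; SL = ⌊$152,754/6⌋ = $25,459 → take DB $33,047. Book value $143,207.
Year 4: DB = ⌊$143,207 × 150%/8⌋ = $26,851; SL = ⌊$119,707/5⌋ = $23,941 → take DB $26,851. Book value $116,356.
Year 5: DB = ⌊$116,356 × 150%/8⌋ = $21,816; SL = ⌊$92,856/4⌋ = $23,214 → take SL $23,214. Book value $93,142.
Year 6: DB = ⌊$93,142 × 150%/8⌋ = $17,464; SL = ⌊$69,642/3⌋ = $23,214 → take SL $23,214. Book value $69,928.

$69,928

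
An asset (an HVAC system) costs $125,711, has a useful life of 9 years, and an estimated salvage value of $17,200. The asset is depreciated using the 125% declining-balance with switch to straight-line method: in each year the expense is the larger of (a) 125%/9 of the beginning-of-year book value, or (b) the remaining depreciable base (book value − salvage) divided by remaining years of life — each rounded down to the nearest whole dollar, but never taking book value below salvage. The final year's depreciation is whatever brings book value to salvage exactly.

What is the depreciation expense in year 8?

Depreciable base = $125,711 − $17,200 = $108,511.
Year 1: DB = ⌊$125,711 × 125%/9⌋ = $17,459; SL = ⌊$108,511/9⌋ = $12,056 → take DB $17,459. Book value $108,252.
Year 2: DB = ⌊$108,252 × 125%/9⌋ = $15,035; SL = ⌊$91,052/8⌋ = $11,381 → take DB $15,035. Book value $93,217.
Year 3: DB = ⌊$93,217 × 125%/9⌋ = $12,946; SL = ⌊$76,017/7⌋ = $10,859 → take DB $12,946. Book value $80,271.
Year 4: DB = ⌊$80,271 × 125%/9⌋ = $11,148; SL = ⌊$63,071/6⌋ = $10,511 → take DB $11,148. Book value $69,123.
Year 5: DB = ⌊$69,123 × 125%/9⌋ = $9,600; SL = ⌊$51,923/5⌋ = $10,384 → take SL $10,384. Book value $58,739.
Year 6: DB = ⌊$58,739 × 125%/9⌋ = $8,158; SL = ⌊$41,539/4⌋ = $10,384 → take SL $10,384. Book value $48,355.
Year 7: DB = ⌊$48,355 × 125%/9⌋ = $6,715; SL = ⌊$31,155/3⌋ = $10,385 → take SL $10,385. Book value $37,970.
Year 8: DB = ⌊$37,970 × 125%/9⌋ = $5,273; SL = ⌊$20,770/2⌋ = $10,385 → take SL $10,385. Book value $27,585.

$10,385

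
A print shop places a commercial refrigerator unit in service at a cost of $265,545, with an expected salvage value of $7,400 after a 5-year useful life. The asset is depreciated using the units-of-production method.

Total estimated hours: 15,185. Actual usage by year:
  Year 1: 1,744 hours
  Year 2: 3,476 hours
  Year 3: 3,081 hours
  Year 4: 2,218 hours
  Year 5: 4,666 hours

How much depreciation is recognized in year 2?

$59,092

Depreciable base = $265,545 − $7,400 = $258,145.
Rate = $258,145 / 15,185 hours = $17 per hour.
Year 1: 1,744 × $17 = $29,648. Book value $235,897.
Year 2: 3,476 × $17 = $59,092. Book value $176,805.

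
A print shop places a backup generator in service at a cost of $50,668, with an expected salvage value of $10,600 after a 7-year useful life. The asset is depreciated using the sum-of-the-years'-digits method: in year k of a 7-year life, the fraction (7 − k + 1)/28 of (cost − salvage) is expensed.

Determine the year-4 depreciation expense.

$5,724

Depreciable base = $50,668 − $10,600 = $40,068.
Sum of the years' digits = 7+6+5+4+3+2+1 = 28.
Year 1: $40,068 × 7/28 = $10,017. Book value $40,651.
Year 2: $40,068 × 6/28 = $8,586. Book value $32,065.
Year 3: $40,068 × 5/28 = $7,155. Book value $24,910.
Year 4: $40,068 × 4/28 = $5,724. Book value $19,186.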